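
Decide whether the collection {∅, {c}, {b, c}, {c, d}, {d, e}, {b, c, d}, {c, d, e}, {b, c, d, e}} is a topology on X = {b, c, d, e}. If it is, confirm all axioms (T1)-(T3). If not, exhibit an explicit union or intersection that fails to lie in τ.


τ is NOT a topology on X.

Axiom (T1): ∅ ∈ τ? Yes; X ∈ τ? Yes.
Axiom (T2/T3): check pairwise unions and intersections of members of τ.
Counterexample for (T3): {c, d} ∩ {d, e} = {d} ∉ τ. Therefore τ is NOT a topology.


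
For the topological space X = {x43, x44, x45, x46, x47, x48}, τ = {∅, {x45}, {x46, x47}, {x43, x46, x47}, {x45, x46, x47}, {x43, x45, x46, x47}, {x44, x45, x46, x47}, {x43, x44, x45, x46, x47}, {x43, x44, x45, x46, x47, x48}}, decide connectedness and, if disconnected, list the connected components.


(X, τ) is connected.

Find clopen sets (U ∈ τ with X ∖ U ∈ τ):
  U = ∅, X ∖ U = {x43, x44, x45, x46, x47, x48} — both open, so U is clopen.
  U = {x43, x44, x45, x46, x47, x48}, X ∖ U = ∅ — both open, so U is clopen.
Only trivial clopens (∅ and X) exist, so (X, τ) is connected.
Compute connected components by grouping points that agree on all clopens:
  component: {x43, x44, x45, x46, x47, x48}


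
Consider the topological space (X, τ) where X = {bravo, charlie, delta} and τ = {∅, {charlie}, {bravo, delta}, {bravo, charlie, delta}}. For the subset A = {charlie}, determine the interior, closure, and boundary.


int(A) = {charlie}, cl(A) = {charlie}, ∂A = ∅.

Closed sets in (X, τ) are complements of opens:
  closed(X, τ) = {∅, {charlie}, {bravo, delta}, {bravo, charlie, delta}}.
int(A) = ⋃ {U ∈ τ : U ⊆ A}. Opens contained in A: ∅, {charlie}.
Taking the union of these: int(A) = {charlie}.
cl(A) = ⋂ {C closed : A ⊆ C}. Closed sets containing A: {charlie}, {bravo, charlie, delta}.
Intersecting these: cl(A) = {charlie}.
∂A = cl(A) ∖ int(A) = {charlie} ∖ {charlie} = ∅.


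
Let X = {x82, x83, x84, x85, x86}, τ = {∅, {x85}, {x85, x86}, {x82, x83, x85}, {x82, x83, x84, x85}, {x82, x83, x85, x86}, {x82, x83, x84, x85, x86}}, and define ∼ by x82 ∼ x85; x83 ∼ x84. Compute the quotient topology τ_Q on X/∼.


X/∼ = {[x82=x85], [x83=x84], [x86]}; |τ_Q| = 3.

Equivalence classes: [x82=x85], [x83=x84], [x86].
Quotient map π: X → X/∼ sends x82 ↦ [x82=x85], x83 ↦ [x83=x84], x84 ↦ [x83=x84], x85 ↦ [x82=x85], x86 ↦ [x86].
For each subset V ⊆ X/∼, compute π^{-1}(V) ⊆ X and check whether π^{-1}(V) ∈ τ. V is open in τ_Q iff π^{-1}(V) ∈ τ.
  V = {}: π^{-1}(V) = ∅ ∈ τ ✓.
  V = {[x82=x85]}: π^{-1}(V) = {x82, x85} ∉ τ ✗.
  V = {[x83=x84]}: π^{-1}(V) = {x83, x84} ∉ τ ✗.
  V = {[x82=x85], [x83=x84]}: π^{-1}(V) = {x82, x83, x84, x85} ∈ τ ✓.
  V = {[x86]}: π^{-1}(V) = {x86} ∉ τ ✗.
  V = {[x82=x85], [x86]}: π^{-1}(V) = {x82, x85, x86} ∉ τ ✗.
  V = {[x83=x84], [x86]}: π^{-1}(V) = {x83, x84, x86} ∉ τ ✗.
  V = {[x82=x85], [x83=x84], [x86]}: π^{-1}(V) = {x82, x83, x84, x85, x86} ∈ τ ✓.
Open sets in the quotient: τ_Q = {{}, {[x82=x85], [x83=x84]}, {[x82=x85], [x83=x84], [x86]}} (3 elements).


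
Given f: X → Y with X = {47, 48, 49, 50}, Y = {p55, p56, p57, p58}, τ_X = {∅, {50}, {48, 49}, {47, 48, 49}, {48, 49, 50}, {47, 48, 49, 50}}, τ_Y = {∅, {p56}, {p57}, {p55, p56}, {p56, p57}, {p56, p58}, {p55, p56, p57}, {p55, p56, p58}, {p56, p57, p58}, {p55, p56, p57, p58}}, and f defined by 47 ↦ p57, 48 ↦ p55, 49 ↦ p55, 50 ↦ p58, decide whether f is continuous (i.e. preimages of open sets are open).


f is NOT continuous.

Compute f^{-1}(U) for each U ∈ τ_Y:
  U = ∅: f^{-1}(U) = ∅ ∈ τ_X ✓.
  U = {p56}: f^{-1}(U) = ∅ ∈ τ_X ✓.
  U = {p57}: f^{-1}(U) = {47} ∉ τ_X ✗.
  U = {p55, p56}: f^{-1}(U) = {48, 49} ∈ τ_X ✓.
  U = {p56, p57}: f^{-1}(U) = {47} ∉ τ_X ✗.
  U = {p56, p58}: f^{-1}(U) = {50} ∈ τ_X ✓.
  U = {p55, p56, p57}: f^{-1}(U) = {47, 48, 49} ∈ τ_X ✓.
  U = {p55, p56, p58}: f^{-1}(U) = {48, 49, 50} ∈ τ_X ✓.
  U = {p56, p57, p58}: f^{-1}(U) = {47, 50} ∉ τ_X ✗.
  U = {p55, p56, p57, p58}: f^{-1}(U) = {47, 48, 49, 50} ∈ τ_X ✓.
Found U = {p57} with f^{-1}(U) = {47} not in τ_X. Therefore f is NOT continuous.


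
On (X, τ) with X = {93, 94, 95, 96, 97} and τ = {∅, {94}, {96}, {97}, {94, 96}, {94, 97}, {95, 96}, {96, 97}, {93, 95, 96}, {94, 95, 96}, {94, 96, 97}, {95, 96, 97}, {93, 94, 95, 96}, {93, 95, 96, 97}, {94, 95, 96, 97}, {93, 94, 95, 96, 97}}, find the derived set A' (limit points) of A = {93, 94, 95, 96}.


A' = {93, 95}

For each x ∈ X, list the open sets U ∈ τ with x ∈ U, then check whether U ∩ (A ∖ {x}) ≠ ∅ for every such U.
  x = 93: opens ∋ x are {93, 95, 96}, {93, 94, 95, 96}, {93, 95, 96, 97}, {93, 94, 95, 96, 97}; each meets A ∖ {93}, so x IS a limit point.
  x = 94: open {94} ∋ x has {94} ∩ (A ∖ {94}) = ∅, so x is NOT a limit point.
  x = 95: opens ∋ x are {95, 96}, {93, 95, 96}, {94, 95, 96}, {95, 96, 97}, {93, 94, 95, 96}, {93, 95, 96, 97}, {94, 95, 96, 97}, {93, 94, 95, 96, 97}; each meets A ∖ {95}, so x IS a limit point.
  x = 96: open {96} ∋ x has {96} ∩ (A ∖ {96}) = ∅, so x is NOT a limit point.
  x = 97: open {97} ∋ x has {97} ∩ (A ∖ {97}) = ∅, so x is NOT a limit point.
Collecting: A' = {93, 95}.


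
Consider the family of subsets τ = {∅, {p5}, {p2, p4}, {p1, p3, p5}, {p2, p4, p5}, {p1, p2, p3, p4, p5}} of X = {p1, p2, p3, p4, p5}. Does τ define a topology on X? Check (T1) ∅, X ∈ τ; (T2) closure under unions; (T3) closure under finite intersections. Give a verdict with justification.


τ IS a topology on X.

Axiom (T1): ∅ ∈ τ? Yes; X ∈ τ? Yes.
Axiom (T2/T3): check pairwise unions and intersections of members of τ.
All pairwise intersections and unions checked — each lies in τ. Therefore τ satisfies (T1), (T2), (T3): it IS a topology on X.


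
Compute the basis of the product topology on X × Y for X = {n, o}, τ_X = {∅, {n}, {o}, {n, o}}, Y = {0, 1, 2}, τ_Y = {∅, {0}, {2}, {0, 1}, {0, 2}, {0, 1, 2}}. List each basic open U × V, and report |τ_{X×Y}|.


Basis B = {∅ × ∅, {n} × {0}, {n} × {2}, {o} × {0}, {o} × {2}, {n} × {0, 1}, {n} × {0, 2}, {n, o} × {0}, {n, o} × {2}, {o} × {0, 1}, {o} × {0, 2}, {n} × {0, 1, 2}, {o} × {0, 1, 2}, {n, o} × {0, 1}, {n, o} × {0, 2}, {n, o} × {0, 1, 2}}; |τ_{X×Y}| = 36.

Enumerate products U × V with U ∈ τ_X, V ∈ τ_Y (deduplicated):
  ∅ × ∅ = {} (∅)
  {n} × {0} = {(n,0)}
  {n} × {2} = {(n,2)}
  {o} × {0} = {(o,0)}
  {o} × {2} = {(o,2)}
  {n} × {0, 1} = {(n,0), (n,1)}
  {n} × {0, 2} = {(n,0), (n,2)}
  {n, o} × {0} = {(n,0), (o,0)}
  {n, o} × {2} = {(n,2), (o,2)}
  {o} × {0, 1} = {(o,0), (o,1)}
  {o} × {0, 2} = {(o,0), (o,2)}
  {n} × {0, 1, 2} = {(n,0), (n,1), (n,2)}
  {o} × {0, 1, 2} = {(o,0), (o,1), (o,2)}
  {n, o} × {0, 1} = {(n,0), (n,1), (o,0), (o,1)}
  {n, o} × {0, 2} = {(n,0), (n,2), (o,0), (o,2)}
  {n, o} × {0, 1, 2} = {(n,0), (n,1), (n,2), (o,0), (o,1), (o,2)}
These 16 distinct sets form the basis B.
Close under arbitrary unions to get τ_{X×Y}; counting gives |τ_{X×Y}| = 36.


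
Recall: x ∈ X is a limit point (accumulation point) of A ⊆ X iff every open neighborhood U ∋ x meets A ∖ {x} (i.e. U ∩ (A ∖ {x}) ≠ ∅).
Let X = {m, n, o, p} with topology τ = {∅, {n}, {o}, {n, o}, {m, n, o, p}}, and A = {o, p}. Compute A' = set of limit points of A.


A' = {m, p}

For each x ∈ X, list the open sets U ∈ τ with x ∈ U, then check whether U ∩ (A ∖ {x}) ≠ ∅ for every such U.
  x = m: opens ∋ x are {m, n, o, p}; each meets A ∖ {m}, so x IS a limit point.
  x = n: open {n} ∋ x has {n} ∩ (A ∖ {n}) = ∅, so x is NOT a limit point.
  x = o: open {o} ∋ x has {o} ∩ (A ∖ {o}) = ∅, so x is NOT a limit point.
  x = p: opens ∋ x are {m, n, o, p}; each meets A ∖ {p}, so x IS a limit point.
Collecting: A' = {m, p}.


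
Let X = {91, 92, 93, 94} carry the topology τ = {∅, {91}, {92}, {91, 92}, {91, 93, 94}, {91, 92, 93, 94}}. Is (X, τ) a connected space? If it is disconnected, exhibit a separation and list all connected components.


(X, τ) is disconnected; components = [{92}, {91, 93, 94}].

Find clopen sets (U ∈ τ with X ∖ U ∈ τ):
  U = ∅, X ∖ U = {91, 92, 93, 94} — both open, so U is clopen.
  U = {92}, X ∖ U = {91, 93, 94} — both open, so U is clopen.
  U = {91, 93, 94}, X ∖ U = {92} — both open, so U is clopen.
  U = {91, 92, 93, 94}, X ∖ U = ∅ — both open, so U is clopen.
Nontrivial clopen(s) exist: e.g. {92}. So (X, τ) is disconnected.
Compute connected components by grouping points that agree on all clopens:
  component: {92}
  component: {91, 93, 94}


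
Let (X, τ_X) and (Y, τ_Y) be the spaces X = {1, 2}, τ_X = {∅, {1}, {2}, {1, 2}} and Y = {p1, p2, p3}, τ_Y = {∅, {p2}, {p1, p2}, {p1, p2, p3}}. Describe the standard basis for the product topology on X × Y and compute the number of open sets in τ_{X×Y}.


Basis B = {∅ × ∅, {1} × {p2}, {2} × {p2}, {1} × {p1, p2}, {1, 2} × {p2}, {2} × {p1, p2}, {1} × {p1, p2, p3}, {2} × {p1, p2, p3}, {1, 2} × {p1, p2}, {1, 2} × {p1, p2, p3}}; |τ_{X×Y}| = 16.

Enumerate products U × V with U ∈ τ_X, V ∈ τ_Y (deduplicated):
  ∅ × ∅ = {} (∅)
  {1} × {p2} = {(1,p2)}
  {2} × {p2} = {(2,p2)}
  {1} × {p1, p2} = {(1,p1), (1,p2)}
  {1, 2} × {p2} = {(1,p2), (2,p2)}
  {2} × {p1, p2} = {(2,p1), (2,p2)}
  {1} × {p1, p2, p3} = {(1,p1), (1,p2), (1,p3)}
  {2} × {p1, p2, p3} = {(2,p1), (2,p2), (2,p3)}
  {1, 2} × {p1, p2} = {(1,p1), (1,p2), (2,p1), (2,p2)}
  {1, 2} × {p1, p2, p3} = {(1,p1), (1,p2), (1,p3), (2,p1), (2,p2), (2,p3)}
These 10 distinct sets form the basis B.
Close under arbitrary unions to get τ_{X×Y}; counting gives |τ_{X×Y}| = 16.


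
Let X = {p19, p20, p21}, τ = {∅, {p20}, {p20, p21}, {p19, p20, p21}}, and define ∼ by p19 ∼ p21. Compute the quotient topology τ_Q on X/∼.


X/∼ = {[p19=p21], [p20]}; |τ_Q| = 3.

Equivalence classes: [p19=p21], [p20].
Quotient map π: X → X/∼ sends p19 ↦ [p19=p21], p20 ↦ [p20], p21 ↦ [p19=p21].
For each subset V ⊆ X/∼, compute π^{-1}(V) ⊆ X and check whether π^{-1}(V) ∈ τ. V is open in τ_Q iff π^{-1}(V) ∈ τ.
  V = {}: π^{-1}(V) = ∅ ∈ τ ✓.
  V = {[p19=p21]}: π^{-1}(V) = {p19, p21} ∉ τ ✗.
  V = {[p20]}: π^{-1}(V) = {p20} ∈ τ ✓.
  V = {[p19=p21], [p20]}: π^{-1}(V) = {p19, p20, p21} ∈ τ ✓.
Open sets in the quotient: τ_Q = {{}, {[p20]}, {[p19=p21], [p20]}} (3 elements).


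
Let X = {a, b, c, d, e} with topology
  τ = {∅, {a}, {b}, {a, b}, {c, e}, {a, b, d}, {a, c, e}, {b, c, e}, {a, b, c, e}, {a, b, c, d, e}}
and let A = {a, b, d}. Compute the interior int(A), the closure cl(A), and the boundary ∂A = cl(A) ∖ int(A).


int(A) = {a, b, d}, cl(A) = {a, b, d}, ∂A = ∅.

Closed sets in (X, τ) are complements of opens:
  closed(X, τ) = {∅, {d}, {a, d}, {b, d}, {c, e}, {a, b, d}, {c, d, e}, {a, c, d, e}, {b, c, d, e}, {a, b, c, d, e}}.
int(A) = ⋃ {U ∈ τ : U ⊆ A}. Opens contained in A: ∅, {a}, {b}, {a, b}, {a, b, d}.
Taking the union of these: int(A) = {a, b, d}.
cl(A) = ⋂ {C closed : A ⊆ C}. Closed sets containing A: {a, b, d}, {a, b, c, d, e}.
Intersecting these: cl(A) = {a, b, d}.
∂A = cl(A) ∖ int(A) = {a, b, d} ∖ {a, b, d} = ∅.


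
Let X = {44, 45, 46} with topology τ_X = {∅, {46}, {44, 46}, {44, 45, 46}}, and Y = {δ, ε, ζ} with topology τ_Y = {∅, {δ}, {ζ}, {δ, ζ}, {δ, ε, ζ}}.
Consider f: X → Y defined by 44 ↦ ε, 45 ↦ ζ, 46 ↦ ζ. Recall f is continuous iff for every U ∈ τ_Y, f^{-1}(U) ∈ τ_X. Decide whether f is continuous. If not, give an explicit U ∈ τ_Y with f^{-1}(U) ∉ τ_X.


f is NOT continuous.

Compute f^{-1}(U) for each U ∈ τ_Y:
  U = ∅: f^{-1}(U) = ∅ ∈ τ_X ✓.
  U = {δ}: f^{-1}(U) = ∅ ∈ τ_X ✓.
  U = {ζ}: f^{-1}(U) = {45, 46} ∉ τ_X ✗.
  U = {δ, ζ}: f^{-1}(U) = {45, 46} ∉ τ_X ✗.
  U = {δ, ε, ζ}: f^{-1}(U) = {44, 45, 46} ∈ τ_X ✓.
Found U = {ζ} with f^{-1}(U) = {45, 46} not in τ_X. Therefore f is NOT continuous.


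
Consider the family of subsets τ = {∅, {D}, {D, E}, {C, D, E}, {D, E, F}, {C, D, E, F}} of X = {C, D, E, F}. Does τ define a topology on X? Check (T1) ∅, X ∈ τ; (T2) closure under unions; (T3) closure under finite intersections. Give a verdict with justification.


τ IS a topology on X.

Axiom (T1): ∅ ∈ τ? Yes; X ∈ τ? Yes.
Axiom (T2/T3): check pairwise unions and intersections of members of τ.
All pairwise intersections and unions checked — each lies in τ. Therefore τ satisfies (T1), (T2), (T3): it IS a topology on X.


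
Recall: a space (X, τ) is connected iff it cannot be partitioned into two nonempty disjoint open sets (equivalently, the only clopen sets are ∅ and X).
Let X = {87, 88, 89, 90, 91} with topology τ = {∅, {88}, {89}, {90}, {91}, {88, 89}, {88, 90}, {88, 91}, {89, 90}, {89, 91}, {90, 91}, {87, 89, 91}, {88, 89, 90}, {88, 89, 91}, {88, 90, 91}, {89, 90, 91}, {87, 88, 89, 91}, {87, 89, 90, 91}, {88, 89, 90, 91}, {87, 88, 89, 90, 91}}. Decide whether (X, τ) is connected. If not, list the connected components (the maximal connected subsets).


(X, τ) is disconnected; components = [{88}, {90}, {87, 89, 91}].

Find clopen sets (U ∈ τ with X ∖ U ∈ τ):
  U = ∅, X ∖ U = {87, 88, 89, 90, 91} — both open, so U is clopen.
  U = {88}, X ∖ U = {87, 89, 90, 91} — both open, so U is clopen.
  U = {90}, X ∖ U = {87, 88, 89, 91} — both open, so U is clopen.
  U = {88, 90}, X ∖ U = {87, 89, 91} — both open, so U is clopen.
  U = {87, 89, 91}, X ∖ U = {88, 90} — both open, so U is clopen.
  U = {87, 88, 89, 91}, X ∖ U = {90} — both open, so U is clopen.
  U = {87, 89, 90, 91}, X ∖ U = {88} — both open, so U is clopen.
  U = {87, 88, 89, 90, 91}, X ∖ U = ∅ — both open, so U is clopen.
Nontrivial clopen(s) exist: e.g. {87, 88, 89, 91}. So (X, τ) is disconnected.
Compute connected components by grouping points that agree on all clopens:
  component: {88}
  component: {90}
  component: {87, 89, 91}


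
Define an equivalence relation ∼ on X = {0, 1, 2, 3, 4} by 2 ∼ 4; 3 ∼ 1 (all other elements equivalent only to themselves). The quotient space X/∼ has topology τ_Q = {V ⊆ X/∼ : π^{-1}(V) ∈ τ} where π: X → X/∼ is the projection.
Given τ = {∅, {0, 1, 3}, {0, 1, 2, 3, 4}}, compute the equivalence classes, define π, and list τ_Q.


X/∼ = {[0], [1=3], [2=4]}; |τ_Q| = 3.

Equivalence classes: [0], [1=3], [2=4].
Quotient map π: X → X/∼ sends 0 ↦ [0], 1 ↦ [1=3], 2 ↦ [2=4], 3 ↦ [1=3], 4 ↦ [2=4].
For each subset V ⊆ X/∼, compute π^{-1}(V) ⊆ X and check whether π^{-1}(V) ∈ τ. V is open in τ_Q iff π^{-1}(V) ∈ τ.
  V = {}: π^{-1}(V) = ∅ ∈ τ ✓.
  V = {[0]}: π^{-1}(V) = {0} ∉ τ ✗.
  V = {[1=3]}: π^{-1}(V) = {1, 3} ∉ τ ✗.
  V = {[0], [1=3]}: π^{-1}(V) = {0, 1, 3} ∈ τ ✓.
  V = {[2=4]}: π^{-1}(V) = {2, 4} ∉ τ ✗.
  V = {[0], [2=4]}: π^{-1}(V) = {0, 2, 4} ∉ τ ✗.
  V = {[1=3], [2=4]}: π^{-1}(V) = {1, 2, 3, 4} ∉ τ ✗.
  V = {[0], [1=3], [2=4]}: π^{-1}(V) = {0, 1, 2, 3, 4} ∈ τ ✓.
Open sets in the quotient: τ_Q = {{}, {[0], [1=3]}, {[0], [1=3], [2=4]}} (3 elements).


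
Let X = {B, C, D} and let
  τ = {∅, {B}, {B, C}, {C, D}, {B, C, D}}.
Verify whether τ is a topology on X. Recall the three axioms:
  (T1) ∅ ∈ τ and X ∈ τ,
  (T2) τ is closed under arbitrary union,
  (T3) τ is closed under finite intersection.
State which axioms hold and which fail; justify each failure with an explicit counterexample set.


τ is NOT a topology on X.

Axiom (T1): ∅ ∈ τ? Yes; X ∈ τ? Yes.
Axiom (T2/T3): check pairwise unions and intersections of members of τ.
Counterexample for (T3): {B, C} ∩ {C, D} = {C} ∉ τ. Therefore τ is NOT a topology.


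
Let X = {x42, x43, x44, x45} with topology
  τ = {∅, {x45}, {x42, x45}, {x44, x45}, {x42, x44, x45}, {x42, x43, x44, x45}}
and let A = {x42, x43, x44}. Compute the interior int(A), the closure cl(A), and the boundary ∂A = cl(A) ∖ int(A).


int(A) = ∅, cl(A) = {x42, x43, x44}, ∂A = {x42, x43, x44}.

Closed sets in (X, τ) are complements of opens:
  closed(X, τ) = {∅, {x43}, {x42, x43}, {x43, x44}, {x42, x43, x44}, {x42, x43, x44, x45}}.
int(A) = ⋃ {U ∈ τ : U ⊆ A}. Opens contained in A: ∅.
Taking the union of these: int(A) = ∅.
cl(A) = ⋂ {C closed : A ⊆ C}. Closed sets containing A: {x42, x43, x44}, {x42, x43, x44, x45}.
Intersecting these: cl(A) = {x42, x43, x44}.
∂A = cl(A) ∖ int(A) = {x42, x43, x44} ∖ ∅ = {x42, x43, x44}.


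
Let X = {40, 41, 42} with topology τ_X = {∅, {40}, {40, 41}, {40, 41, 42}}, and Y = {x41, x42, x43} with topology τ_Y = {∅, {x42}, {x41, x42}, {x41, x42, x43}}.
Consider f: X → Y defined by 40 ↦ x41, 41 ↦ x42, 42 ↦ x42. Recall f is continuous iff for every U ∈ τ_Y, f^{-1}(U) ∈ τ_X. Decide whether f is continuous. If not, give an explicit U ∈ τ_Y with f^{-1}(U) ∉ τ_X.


f is NOT continuous.

Compute f^{-1}(U) for each U ∈ τ_Y:
  U = ∅: f^{-1}(U) = ∅ ∈ τ_X ✓.
  U = {x42}: f^{-1}(U) = {41, 42} ∉ τ_X ✗.
  U = {x41, x42}: f^{-1}(U) = {40, 41, 42} ∈ τ_X ✓.
  U = {x41, x42, x43}: f^{-1}(U) = {40, 41, 42} ∈ τ_X ✓.
Found U = {x42} with f^{-1}(U) = {41, 42} not in τ_X. Therefore f is NOT continuous.


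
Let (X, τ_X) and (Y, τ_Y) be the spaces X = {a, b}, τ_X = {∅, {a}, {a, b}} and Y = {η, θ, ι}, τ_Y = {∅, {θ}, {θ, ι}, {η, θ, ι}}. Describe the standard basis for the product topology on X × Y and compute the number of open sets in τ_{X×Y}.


Basis B = {∅ × ∅, {a} × {θ}, {a} × {θ, ι}, {a, b} × {θ}, {a} × {η, θ, ι}, {a, b} × {θ, ι}, {a, b} × {η, θ, ι}}; |τ_{X×Y}| = 10.

Enumerate products U × V with U ∈ τ_X, V ∈ τ_Y (deduplicated):
  ∅ × ∅ = {} (∅)
  {a} × {θ} = {(a,θ)}
  {a} × {θ, ι} = {(a,θ), (a,ι)}
  {a, b} × {θ} = {(a,θ), (b,θ)}
  {a} × {η, θ, ι} = {(a,η), (a,θ), (a,ι)}
  {a, b} × {θ, ι} = {(a,θ), (a,ι), (b,θ), (b,ι)}
  {a, b} × {η, θ, ι} = {(a,η), (a,θ), (a,ι), (b,η), (b,θ), (b,ι)}
These 7 distinct sets form the basis B.
Close under arbitrary unions to get τ_{X×Y}; counting gives |τ_{X×Y}| = 10.


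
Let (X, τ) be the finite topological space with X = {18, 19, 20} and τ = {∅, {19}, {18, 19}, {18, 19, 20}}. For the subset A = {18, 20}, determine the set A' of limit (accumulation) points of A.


A' = {20}

For each x ∈ X, list the open sets U ∈ τ with x ∈ U, then check whether U ∩ (A ∖ {x}) ≠ ∅ for every such U.
  x = 18: open {18, 19} ∋ x has {18, 19} ∩ (A ∖ {18}) = ∅, so x is NOT a limit point.
  x = 19: open {19} ∋ x has {19} ∩ (A ∖ {19}) = ∅, so x is NOT a limit point.
  x = 20: opens ∋ x are {18, 19, 20}; each meets A ∖ {20}, so x IS a limit point.
Collecting: A' = {20}.


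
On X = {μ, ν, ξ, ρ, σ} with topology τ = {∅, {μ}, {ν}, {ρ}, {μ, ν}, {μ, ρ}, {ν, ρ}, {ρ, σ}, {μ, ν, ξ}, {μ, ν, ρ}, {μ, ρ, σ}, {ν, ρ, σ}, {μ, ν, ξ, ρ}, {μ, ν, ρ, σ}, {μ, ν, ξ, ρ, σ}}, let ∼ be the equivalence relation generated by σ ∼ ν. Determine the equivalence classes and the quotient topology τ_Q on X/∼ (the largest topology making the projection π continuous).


X/∼ = {[μ], [ν=σ], [ξ], [ρ]}; |τ_Q| = 7.

Equivalence classes: [μ], [ν=σ], [ξ], [ρ].
Quotient map π: X → X/∼ sends μ ↦ [μ], ν ↦ [ν=σ], ξ ↦ [ξ], ρ ↦ [ρ], σ ↦ [ν=σ].
For each subset V ⊆ X/∼, compute π^{-1}(V) ⊆ X and check whether π^{-1}(V) ∈ τ. V is open in τ_Q iff π^{-1}(V) ∈ τ.
  V = {}: π^{-1}(V) = ∅ ∈ τ ✓.
  V = {[μ]}: π^{-1}(V) = {μ} ∈ τ ✓.
  V = {[ν=σ]}: π^{-1}(V) = {ν, σ} ∉ τ ✗.
  V = {[μ], [ν=σ]}: π^{-1}(V) = {μ, ν, σ} ∉ τ ✗.
  V = {[ξ]}: π^{-1}(V) = {ξ} ∉ τ ✗.
  V = {[μ], [ξ]}: π^{-1}(V) = {μ, ξ} ∉ τ ✗.
  V = {[ν=σ], [ξ]}: π^{-1}(V) = {ν, ξ, σ} ∉ τ ✗.
  V = {[μ], [ν=σ], [ξ]}: π^{-1}(V) = {μ, ν, ξ, σ} ∉ τ ✗.
  V = {[ρ]}: π^{-1}(V) = {ρ} ∈ τ ✓.
  V = {[μ], [ρ]}: π^{-1}(V) = {μ, ρ} ∈ τ ✓.
  V = {[ν=σ], [ρ]}: π^{-1}(V) = {ν, ρ, σ} ∈ τ ✓.
  V = {[μ], [ν=σ], [ρ]}: π^{-1}(V) = {μ, ν, ρ, σ} ∈ τ ✓.
  V = {[ξ], [ρ]}: π^{-1}(V) = {ξ, ρ} ∉ τ ✗.
  V = {[μ], [ξ], [ρ]}: π^{-1}(V) = {μ, ξ, ρ} ∉ τ ✗.
  V = {[ν=σ], [ξ], [ρ]}: π^{-1}(V) = {ν, ξ, ρ, σ} ∉ τ ✗.
  V = {[μ], [ν=σ], [ξ], [ρ]}: π^{-1}(V) = {μ, ν, ξ, ρ, σ} ∈ τ ✓.
Open sets in the quotient: τ_Q = {{}, {[μ]}, {[ρ]}, {[μ], [ρ]}, {[ν=σ], [ρ]}, {[μ], [ν=σ], [ρ]}, {[μ], [ν=σ], [ξ], [ρ]}} (7 elements).


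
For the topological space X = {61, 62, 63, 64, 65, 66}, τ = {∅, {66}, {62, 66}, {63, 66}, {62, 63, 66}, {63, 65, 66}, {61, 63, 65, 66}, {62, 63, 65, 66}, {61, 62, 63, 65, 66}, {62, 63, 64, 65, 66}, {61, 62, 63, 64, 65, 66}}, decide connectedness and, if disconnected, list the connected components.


(X, τ) is connected.

Find clopen sets (U ∈ τ with X ∖ U ∈ τ):
  U = ∅, X ∖ U = {61, 62, 63, 64, 65, 66} — both open, so U is clopen.
  U = {61, 62, 63, 64, 65, 66}, X ∖ U = ∅ — both open, so U is clopen.
Only trivial clopens (∅ and X) exist, so (X, τ) is connected.
Compute connected components by grouping points that agree on all clopens:
  component: {61, 62, 63, 64, 65, 66}


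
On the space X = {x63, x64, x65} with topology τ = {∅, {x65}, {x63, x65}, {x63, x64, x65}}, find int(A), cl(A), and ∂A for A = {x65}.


int(A) = {x65}, cl(A) = {x63, x64, x65}, ∂A = {x63, x64}.

Closed sets in (X, τ) are complements of opens:
  closed(X, τ) = {∅, {x64}, {x63, x64}, {x63, x64, x65}}.
int(A) = ⋃ {U ∈ τ : U ⊆ A}. Opens contained in A: ∅, {x65}.
Taking the union of these: int(A) = {x65}.
cl(A) = ⋂ {C closed : A ⊆ C}. Closed sets containing A: {x63, x64, x65}.
Intersecting these: cl(A) = {x63, x64, x65}.
∂A = cl(A) ∖ int(A) = {x63, x64, x65} ∖ {x65} = {x63, x64}.


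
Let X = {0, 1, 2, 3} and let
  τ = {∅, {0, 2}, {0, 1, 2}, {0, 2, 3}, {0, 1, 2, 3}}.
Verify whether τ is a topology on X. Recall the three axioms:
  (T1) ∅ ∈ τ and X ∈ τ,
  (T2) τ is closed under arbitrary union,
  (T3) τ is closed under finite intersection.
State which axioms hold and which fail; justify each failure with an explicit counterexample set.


τ IS a topology on X.

Axiom (T1): ∅ ∈ τ? Yes; X ∈ τ? Yes.
Axiom (T2/T3): check pairwise unions and intersections of members of τ.
All pairwise intersections and unions checked — each lies in τ. Therefore τ satisfies (T1), (T2), (T3): it IS a topology on X.


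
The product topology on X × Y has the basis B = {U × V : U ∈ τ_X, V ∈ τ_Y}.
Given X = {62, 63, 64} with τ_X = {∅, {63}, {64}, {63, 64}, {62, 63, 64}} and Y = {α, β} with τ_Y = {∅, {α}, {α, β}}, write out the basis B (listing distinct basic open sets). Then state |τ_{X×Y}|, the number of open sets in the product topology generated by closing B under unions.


Basis B = {∅ × ∅, {63} × {α}, {64} × {α}, {63} × {α, β}, {63, 64} × {α}, {64} × {α, β}, {62, 63, 64} × {α}, {63, 64} × {α, β}, {62, 63, 64} × {α, β}}; |τ_{X×Y}| = 14.

Enumerate products U × V with U ∈ τ_X, V ∈ τ_Y (deduplicated):
  ∅ × ∅ = {} (∅)
  {63} × {α} = {(63,α)}
  {64} × {α} = {(64,α)}
  {63} × {α, β} = {(63,α), (63,β)}
  {63, 64} × {α} = {(63,α), (64,α)}
  {64} × {α, β} = {(64,α), (64,β)}
  {62, 63, 64} × {α} = {(62,α), (63,α), (64,α)}
  {63, 64} × {α, β} = {(63,α), (63,β), (64,α), (64,β)}
  {62, 63, 64} × {α, β} = {(62,α), (62,β), (63,α), (63,β), (64,α), (64,β)}
These 9 distinct sets form the basis B.
Close under arbitrary unions to get τ_{X×Y}; counting gives |τ_{X×Y}| = 14.


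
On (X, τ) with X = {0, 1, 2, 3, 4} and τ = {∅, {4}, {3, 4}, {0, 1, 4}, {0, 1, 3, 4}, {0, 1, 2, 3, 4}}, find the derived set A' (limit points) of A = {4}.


A' = {0, 1, 2, 3}

For each x ∈ X, list the open sets U ∈ τ with x ∈ U, then check whether U ∩ (A ∖ {x}) ≠ ∅ for every such U.
  x = 0: opens ∋ x are {0, 1, 4}, {0, 1, 3, 4}, {0, 1, 2, 3, 4}; each meets A ∖ {0}, so x IS a limit point.
  x = 1: opens ∋ x are {0, 1, 4}, {0, 1, 3, 4}, {0, 1, 2, 3, 4}; each meets A ∖ {1}, so x IS a limit point.
  x = 2: opens ∋ x are {0, 1, 2, 3, 4}; each meets A ∖ {2}, so x IS a limit point.
  x = 3: opens ∋ x are {3, 4}, {0, 1, 3, 4}, {0, 1, 2, 3, 4}; each meets A ∖ {3}, so x IS a limit point.
  x = 4: open {4} ∋ x has {4} ∩ (A ∖ {4}) = ∅, so x is NOT a limit point.
Collecting: A' = {0, 1, 2, 3}.


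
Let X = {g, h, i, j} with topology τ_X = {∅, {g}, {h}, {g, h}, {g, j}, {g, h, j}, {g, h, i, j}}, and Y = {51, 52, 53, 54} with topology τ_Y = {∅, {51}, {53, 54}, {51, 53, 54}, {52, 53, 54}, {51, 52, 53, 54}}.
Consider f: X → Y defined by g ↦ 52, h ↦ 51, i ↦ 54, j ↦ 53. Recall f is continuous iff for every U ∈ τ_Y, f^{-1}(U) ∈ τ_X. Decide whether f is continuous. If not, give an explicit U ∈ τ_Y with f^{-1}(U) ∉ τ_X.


f is NOT continuous.

Compute f^{-1}(U) for each U ∈ τ_Y:
  U = ∅: f^{-1}(U) = ∅ ∈ τ_X ✓.
  U = {51}: f^{-1}(U) = {h} ∈ τ_X ✓.
  U = {53, 54}: f^{-1}(U) = {i, j} ∉ τ_X ✗.
  U = {51, 53, 54}: f^{-1}(U) = {h, i, j} ∉ τ_X ✗.
  U = {52, 53, 54}: f^{-1}(U) = {g, i, j} ∉ τ_X ✗.
  U = {51, 52, 53, 54}: f^{-1}(U) = {g, h, i, j} ∈ τ_X ✓.
Found U = {53, 54} with f^{-1}(U) = {i, j} not in τ_X. Therefore f is NOT continuous.


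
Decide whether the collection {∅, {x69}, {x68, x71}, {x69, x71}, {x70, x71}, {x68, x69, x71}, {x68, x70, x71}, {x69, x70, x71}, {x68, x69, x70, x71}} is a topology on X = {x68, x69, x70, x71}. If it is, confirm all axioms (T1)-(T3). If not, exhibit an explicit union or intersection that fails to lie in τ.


τ is NOT a topology on X.

Axiom (T1): ∅ ∈ τ? Yes; X ∈ τ? Yes.
Axiom (T2/T3): check pairwise unions and intersections of members of τ.
Counterexample for (T3): {x68, x71} ∩ {x69, x71} = {x71} ∉ τ. Therefore τ is NOT a topology.


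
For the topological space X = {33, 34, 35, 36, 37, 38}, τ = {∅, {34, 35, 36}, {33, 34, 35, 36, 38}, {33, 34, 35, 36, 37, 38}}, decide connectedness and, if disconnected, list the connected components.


(X, τ) is connected.

Find clopen sets (U ∈ τ with X ∖ U ∈ τ):
  U = ∅, X ∖ U = {33, 34, 35, 36, 37, 38} — both open, so U is clopen.
  U = {33, 34, 35, 36, 37, 38}, X ∖ U = ∅ — both open, so U is clopen.
Only trivial clopens (∅ and X) exist, so (X, τ) is connected.
Compute connected components by grouping points that agree on all clopens:
  component: {33, 34, 35, 36, 37, 38}


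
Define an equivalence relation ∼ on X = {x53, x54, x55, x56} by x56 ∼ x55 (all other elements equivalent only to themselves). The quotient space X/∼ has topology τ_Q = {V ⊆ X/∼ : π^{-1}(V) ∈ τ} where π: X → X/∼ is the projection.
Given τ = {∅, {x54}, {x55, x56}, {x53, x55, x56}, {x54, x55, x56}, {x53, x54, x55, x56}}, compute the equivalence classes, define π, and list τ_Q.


X/∼ = {[x53], [x54], [x55=x56]}; |τ_Q| = 6.

Equivalence classes: [x53], [x54], [x55=x56].
Quotient map π: X → X/∼ sends x53 ↦ [x53], x54 ↦ [x54], x55 ↦ [x55=x56], x56 ↦ [x55=x56].
For each subset V ⊆ X/∼, compute π^{-1}(V) ⊆ X and check whether π^{-1}(V) ∈ τ. V is open in τ_Q iff π^{-1}(V) ∈ τ.
  V = {}: π^{-1}(V) = ∅ ∈ τ ✓.
  V = {[x53]}: π^{-1}(V) = {x53} ∉ τ ✗.
  V = {[x54]}: π^{-1}(V) = {x54} ∈ τ ✓.
  V = {[x53], [x54]}: π^{-1}(V) = {x53, x54} ∉ τ ✗.
  V = {[x55=x56]}: π^{-1}(V) = {x55, x56} ∈ τ ✓.
  V = {[x53], [x55=x56]}: π^{-1}(V) = {x53, x55, x56} ∈ τ ✓.
  V = {[x54], [x55=x56]}: π^{-1}(V) = {x54, x55, x56} ∈ τ ✓.
  V = {[x53], [x54], [x55=x56]}: π^{-1}(V) = {x53, x54, x55, x56} ∈ τ ✓.
Open sets in the quotient: τ_Q = {{}, {[x54]}, {[x55=x56]}, {[x53], [x55=x56]}, {[x54], [x55=x56]}, {[x53], [x54], [x55=x56]}} (6 elements).


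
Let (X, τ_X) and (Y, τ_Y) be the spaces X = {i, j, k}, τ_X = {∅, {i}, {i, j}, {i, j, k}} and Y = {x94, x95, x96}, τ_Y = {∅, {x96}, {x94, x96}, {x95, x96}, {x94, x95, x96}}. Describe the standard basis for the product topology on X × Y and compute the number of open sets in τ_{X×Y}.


Basis B = {∅ × ∅, {i} × {x96}, {i} × {x94, x96}, {i} × {x95, x96}, {i, j} × {x96}, {i} × {x94, x95, x96}, {i, j, k} × {x96}, {i, j} × {x94, x96}, {i, j} × {x95, x96}, {i, j} × {x94, x95, x96}, {i, j, k} × {x94, x96}, {i, j, k} × {x95, x96}, {i, j, k} × {x94, x95, x96}}; |τ_{X×Y}| = 30.

Enumerate products U × V with U ∈ τ_X, V ∈ τ_Y (deduplicated):
  ∅ × ∅ = {} (∅)
  {i} × {x96} = {(i,x96)}
  {i} × {x94, x96} = {(i,x94), (i,x96)}
  {i} × {x95, x96} = {(i,x95), (i,x96)}
  {i, j} × {x96} = {(i,x96), (j,x96)}
  {i} × {x94, x95, x96} = {(i,x94), (i,x95), (i,x96)}
  {i, j, k} × {x96} = {(i,x96), (j,x96), (k,x96)}
  {i, j} × {x94, x96} = {(i,x94), (i,x96), (j,x94), (j,x96)}
  {i, j} × {x95, x96} = {(i,x95), (i,x96), (j,x95), (j,x96)}
  {i, j} × {x94, x95, x96} = {(i,x94), (i,x95), (i,x96), (j,x94), (j,x95), (j,x96)}
  {i, j, k} × {x94, x96} = {(i,x94), (i,x96), (j,x94), (j,x96), (k,x94), (k,x96)}
  {i, j, k} × {x95, x96} = {(i,x95), (i,x96), (j,x95), (j,x96), (k,x95), (k,x96)}
  {i, j, k} × {x94, x95, x96} = {(i,x94), (i,x95), (i,x96), (j,x94), (j,x95), (j,x96), (k,x94), (k,x95), (k,x96)}
These 13 distinct sets form the basis B.
Close under arbitrary unions to get τ_{X×Y}; counting gives |τ_{X×Y}| = 30.


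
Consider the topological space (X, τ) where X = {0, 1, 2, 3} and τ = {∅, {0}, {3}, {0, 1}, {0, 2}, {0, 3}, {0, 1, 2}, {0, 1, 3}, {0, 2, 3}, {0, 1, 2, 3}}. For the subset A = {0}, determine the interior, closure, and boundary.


int(A) = {0}, cl(A) = {0, 1, 2}, ∂A = {1, 2}.

Closed sets in (X, τ) are complements of opens:
  closed(X, τ) = {∅, {1}, {2}, {3}, {1, 2}, {1, 3}, {2, 3}, {0, 1, 2}, {1, 2, 3}, {0, 1, 2, 3}}.
int(A) = ⋃ {U ∈ τ : U ⊆ A}. Opens contained in A: ∅, {0}.
Taking the union of these: int(A) = {0}.
cl(A) = ⋂ {C closed : A ⊆ C}. Closed sets containing A: {0, 1, 2}, {0, 1, 2, 3}.
Intersecting these: cl(A) = {0, 1, 2}.
∂A = cl(A) ∖ int(A) = {0, 1, 2} ∖ {0} = {1, 2}.


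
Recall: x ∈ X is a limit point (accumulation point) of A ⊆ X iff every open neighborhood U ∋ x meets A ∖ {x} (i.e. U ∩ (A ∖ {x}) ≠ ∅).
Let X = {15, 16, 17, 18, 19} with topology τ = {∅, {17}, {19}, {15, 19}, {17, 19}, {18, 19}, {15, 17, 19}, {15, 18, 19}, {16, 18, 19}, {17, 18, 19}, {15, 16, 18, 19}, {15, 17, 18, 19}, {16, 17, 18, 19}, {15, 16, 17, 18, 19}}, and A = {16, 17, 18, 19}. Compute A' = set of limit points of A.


A' = {15, 16, 18}

For each x ∈ X, list the open sets U ∈ τ with x ∈ U, then check whether U ∩ (A ∖ {x}) ≠ ∅ for every such U.
  x = 15: opens ∋ x are {15, 19}, {15, 17, 19}, {15, 18, 19}, {15, 16, 18, 19}, {15, 17, 18, 19}, {15, 16, 17, 18, 19}; each meets A ∖ {15}, so x IS a limit point.
  x = 16: opens ∋ x are {16, 18, 19}, {15, 16, 18, 19}, {16, 17, 18, 19}, {15, 16, 17, 18, 19}; each meets A ∖ {16}, so x IS a limit point.
  x = 17: open {17} ∋ x has {17} ∩ (A ∖ {17}) = ∅, so x is NOT a limit point.
  x = 18: opens ∋ x are {18, 19}, {15, 18, 19}, {16, 18, 19}, {17, 18, 19}, {15, 16, 18, 19}, {15, 17, 18, 19}, {16, 17, 18, 19}, {15, 16, 17, 18, 19}; each meets A ∖ {18}, so x IS a limit point.
  x = 19: open {19} ∋ x has {19} ∩ (A ∖ {19}) = ∅, so x is NOT a limit point.
Collecting: A' = {15, 16, 18}.


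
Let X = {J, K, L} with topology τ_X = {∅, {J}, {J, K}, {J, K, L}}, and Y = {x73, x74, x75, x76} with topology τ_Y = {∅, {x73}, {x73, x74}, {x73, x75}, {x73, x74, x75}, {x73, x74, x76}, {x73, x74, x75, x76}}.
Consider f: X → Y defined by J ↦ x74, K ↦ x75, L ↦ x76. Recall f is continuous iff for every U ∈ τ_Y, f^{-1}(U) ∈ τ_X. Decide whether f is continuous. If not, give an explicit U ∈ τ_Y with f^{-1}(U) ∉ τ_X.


f is NOT continuous.

Compute f^{-1}(U) for each U ∈ τ_Y:
  U = ∅: f^{-1}(U) = ∅ ∈ τ_X ✓.
  U = {x73}: f^{-1}(U) = ∅ ∈ τ_X ✓.
  U = {x73, x74}: f^{-1}(U) = {J} ∈ τ_X ✓.
  U = {x73, x75}: f^{-1}(U) = {K} ∉ τ_X ✗.
  U = {x73, x74, x75}: f^{-1}(U) = {J, K} ∈ τ_X ✓.
  U = {x73, x74, x76}: f^{-1}(U) = {J, L} ∉ τ_X ✗.
  U = {x73, x74, x75, x76}: f^{-1}(U) = {J, K, L} ∈ τ_X ✓.
Found U = {x73, x75} with f^{-1}(U) = {K} not in τ_X. Therefore f is NOT continuous.


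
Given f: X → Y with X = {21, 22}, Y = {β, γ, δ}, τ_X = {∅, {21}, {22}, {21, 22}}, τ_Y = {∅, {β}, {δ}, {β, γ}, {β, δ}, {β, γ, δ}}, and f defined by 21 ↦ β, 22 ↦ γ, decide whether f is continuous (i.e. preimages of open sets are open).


f IS continuous.

Compute f^{-1}(U) for each U ∈ τ_Y:
  U = ∅: f^{-1}(U) = ∅ ∈ τ_X ✓.
  U = {β}: f^{-1}(U) = {21} ∈ τ_X ✓.
  U = {δ}: f^{-1}(U) = ∅ ∈ τ_X ✓.
  U = {β, γ}: f^{-1}(U) = {21, 22} ∈ τ_X ✓.
  U = {β, δ}: f^{-1}(U) = {21} ∈ τ_X ✓.
  U = {β, γ, δ}: f^{-1}(U) = {21, 22} ∈ τ_X ✓.
Every preimage lies in τ_X, so f IS continuous.


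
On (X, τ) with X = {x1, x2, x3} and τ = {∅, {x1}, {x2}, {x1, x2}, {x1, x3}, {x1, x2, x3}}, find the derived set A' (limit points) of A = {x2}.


A' = ∅

For each x ∈ X, list the open sets U ∈ τ with x ∈ U, then check whether U ∩ (A ∖ {x}) ≠ ∅ for every such U.
  x = x1: open {x1} ∋ x has {x1} ∩ (A ∖ {x1}) = ∅, so x is NOT a limit point.
  x = x2: open {x2} ∋ x has {x2} ∩ (A ∖ {x2}) = ∅, so x is NOT a limit point.
  x = x3: open {x1, x3} ∋ x has {x1, x3} ∩ (A ∖ {x3}) = ∅, so x is NOT a limit point.
Collecting: A' = ∅.


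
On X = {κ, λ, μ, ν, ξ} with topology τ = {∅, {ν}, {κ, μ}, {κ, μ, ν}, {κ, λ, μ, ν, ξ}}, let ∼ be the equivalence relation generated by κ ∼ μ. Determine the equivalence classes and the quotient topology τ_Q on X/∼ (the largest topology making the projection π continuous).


X/∼ = {[κ=μ], [λ], [ν], [ξ]}; |τ_Q| = 5.

Equivalence classes: [κ=μ], [λ], [ν], [ξ].
Quotient map π: X → X/∼ sends κ ↦ [κ=μ], λ ↦ [λ], μ ↦ [κ=μ], ν ↦ [ν], ξ ↦ [ξ].
For each subset V ⊆ X/∼, compute π^{-1}(V) ⊆ X and check whether π^{-1}(V) ∈ τ. V is open in τ_Q iff π^{-1}(V) ∈ τ.
  V = {}: π^{-1}(V) = ∅ ∈ τ ✓.
  V = {[κ=μ]}: π^{-1}(V) = {κ, μ} ∈ τ ✓.
  V = {[λ]}: π^{-1}(V) = {λ} ∉ τ ✗.
  V = {[κ=μ], [λ]}: π^{-1}(V) = {κ, λ, μ} ∉ τ ✗.
  V = {[ν]}: π^{-1}(V) = {ν} ∈ τ ✓.
  V = {[κ=μ], [ν]}: π^{-1}(V) = {κ, μ, ν} ∈ τ ✓.
  V = {[λ], [ν]}: π^{-1}(V) = {λ, ν} ∉ τ ✗.
  V = {[κ=μ], [λ], [ν]}: π^{-1}(V) = {κ, λ, μ, ν} ∉ τ ✗.
  V = {[ξ]}: π^{-1}(V) = {ξ} ∉ τ ✗.
  V = {[κ=μ], [ξ]}: π^{-1}(V) = {κ, μ, ξ} ∉ τ ✗.
  V = {[λ], [ξ]}: π^{-1}(V) = {λ, ξ} ∉ τ ✗.
  V = {[κ=μ], [λ], [ξ]}: π^{-1}(V) = {κ, λ, μ, ξ} ∉ τ ✗.
  V = {[ν], [ξ]}: π^{-1}(V) = {ν, ξ} ∉ τ ✗.
  V = {[κ=μ], [ν], [ξ]}: π^{-1}(V) = {κ, μ, ν, ξ} ∉ τ ✗.
  V = {[λ], [ν], [ξ]}: π^{-1}(V) = {λ, ν, ξ} ∉ τ ✗.
  V = {[κ=μ], [λ], [ν], [ξ]}: π^{-1}(V) = {κ, λ, μ, ν, ξ} ∈ τ ✓.
Open sets in the quotient: τ_Q = {{}, {[κ=μ]}, {[ν]}, {[κ=μ], [ν]}, {[κ=μ], [λ], [ν], [ξ]}} (5 elements).


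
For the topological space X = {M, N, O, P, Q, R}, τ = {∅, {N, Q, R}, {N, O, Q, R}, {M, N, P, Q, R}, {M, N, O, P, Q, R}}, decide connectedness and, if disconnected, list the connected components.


(X, τ) is connected.

Find clopen sets (U ∈ τ with X ∖ U ∈ τ):
  U = ∅, X ∖ U = {M, N, O, P, Q, R} — both open, so U is clopen.
  U = {M, N, O, P, Q, R}, X ∖ U = ∅ — both open, so U is clopen.
Only trivial clopens (∅ and X) exist, so (X, τ) is connected.
Compute connected components by grouping points that agree on all clopens:
  component: {M, N, O, P, Q, R}


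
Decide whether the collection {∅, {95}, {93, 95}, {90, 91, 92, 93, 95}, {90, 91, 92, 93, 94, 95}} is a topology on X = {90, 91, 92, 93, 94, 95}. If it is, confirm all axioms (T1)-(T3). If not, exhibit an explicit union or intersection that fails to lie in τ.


τ IS a topology on X.

Axiom (T1): ∅ ∈ τ? Yes; X ∈ τ? Yes.
Axiom (T2/T3): check pairwise unions and intersections of members of τ.
All pairwise intersections and unions checked — each lies in τ. Therefore τ satisfies (T1), (T2), (T3): it IS a topology on X.


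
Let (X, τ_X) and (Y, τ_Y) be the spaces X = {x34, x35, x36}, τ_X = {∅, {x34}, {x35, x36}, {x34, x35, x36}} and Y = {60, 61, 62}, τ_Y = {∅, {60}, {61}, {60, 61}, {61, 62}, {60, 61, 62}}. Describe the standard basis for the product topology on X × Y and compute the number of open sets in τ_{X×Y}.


Basis B = {∅ × ∅, {x34} × {60}, {x34} × {61}, {x34} × {60, 61}, {x34} × {61, 62}, {x35, x36} × {60}, {x35, x36} × {61}, {x34} × {60, 61, 62}, {x34, x35, x36} × {60}, {x34, x35, x36} × {61}, {x35, x36} × {60, 61}, {x35, x36} × {61, 62}, {x34, x35, x36} × {60, 61}, {x34, x35, x36} × {61, 62}, {x35, x36} × {60, 61, 62}, {x34, x35, x36} × {60, 61, 62}}; |τ_{X×Y}| = 36.

Enumerate products U × V with U ∈ τ_X, V ∈ τ_Y (deduplicated):
  ∅ × ∅ = {} (∅)
  {x34} × {60} = {(x34,60)}
  {x34} × {61} = {(x34,61)}
  {x34} × {60, 61} = {(x34,60), (x34,61)}
  {x34} × {61, 62} = {(x34,61), (x34,62)}
  {x35, x36} × {60} = {(x35,60), (x36,60)}
  {x35, x36} × {61} = {(x35,61), (x36,61)}
  {x34} × {60, 61, 62} = {(x34,60), (x34,61), (x34,62)}
  {x34, x35, x36} × {60} = {(x34,60), (x35,60), (x36,60)}
  {x34, x35, x36} × {61} = {(x34,61), (x35,61), (x36,61)}
  {x35, x36} × {60, 61} = {(x35,60), (x35,61), (x36,60), (x36,61)}
  {x35, x36} × {61, 62} = {(x35,61), (x35,62), (x36,61), (x36,62)}
  {x34, x35, x36} × {60, 61} = {(x34,60), (x34,61), (x35,60), (x35,61), (x36,60), (x36,61)}
  {x34, x35, x36} × {61, 62} = {(x34,61), (x34,62), (x35,61), (x35,62), (x36,61), (x36,62)}
  {x35, x36} × {60, 61, 62} = {(x35,60), (x35,61), (x35,62), (x36,60), (x36,61), (x36,62)}
  {x34, x35, x36} × {60, 61, 62} = {(x34,60), (x34,61), (x34,62), (x35,60), (x35,61), (x35,62), (x36,60), (x36,61), (x36,62)}
These 16 distinct sets form the basis B.
Close under arbitrary unions to get τ_{X×Y}; counting gives |τ_{X×Y}| = 36.


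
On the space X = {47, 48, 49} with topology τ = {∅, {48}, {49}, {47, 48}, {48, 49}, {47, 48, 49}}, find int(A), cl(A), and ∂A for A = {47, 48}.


int(A) = {47, 48}, cl(A) = {47, 48}, ∂A = ∅.

Closed sets in (X, τ) are complements of opens:
  closed(X, τ) = {∅, {47}, {49}, {47, 48}, {47, 49}, {47, 48, 49}}.
int(A) = ⋃ {U ∈ τ : U ⊆ A}. Opens contained in A: ∅, {48}, {47, 48}.
Taking the union of these: int(A) = {47, 48}.
cl(A) = ⋂ {C closed : A ⊆ C}. Closed sets containing A: {47, 48}, {47, 48, 49}.
Intersecting these: cl(A) = {47, 48}.
∂A = cl(A) ∖ int(A) = {47, 48} ∖ {47, 48} = ∅.


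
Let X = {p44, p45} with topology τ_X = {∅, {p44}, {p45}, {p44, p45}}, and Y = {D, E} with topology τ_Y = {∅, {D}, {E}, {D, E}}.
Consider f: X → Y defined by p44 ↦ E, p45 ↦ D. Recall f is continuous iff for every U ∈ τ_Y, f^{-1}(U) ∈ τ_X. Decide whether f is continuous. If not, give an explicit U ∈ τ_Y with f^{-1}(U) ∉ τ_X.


f IS continuous.

Compute f^{-1}(U) for each U ∈ τ_Y:
  U = ∅: f^{-1}(U) = ∅ ∈ τ_X ✓.
  U = {D}: f^{-1}(U) = {p45} ∈ τ_X ✓.
  U = {E}: f^{-1}(U) = {p44} ∈ τ_X ✓.
  U = {D, E}: f^{-1}(U) = {p44, p45} ∈ τ_X ✓.
Every preimage lies in τ_X, so f IS continuous.


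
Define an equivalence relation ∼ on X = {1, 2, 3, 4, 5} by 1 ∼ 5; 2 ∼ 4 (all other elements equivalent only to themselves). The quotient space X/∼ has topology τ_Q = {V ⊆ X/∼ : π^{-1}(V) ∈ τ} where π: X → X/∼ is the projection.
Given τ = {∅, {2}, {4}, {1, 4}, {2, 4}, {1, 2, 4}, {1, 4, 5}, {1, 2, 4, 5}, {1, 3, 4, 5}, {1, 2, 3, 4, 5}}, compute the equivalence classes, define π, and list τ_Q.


X/∼ = {[1=5], [2=4], [3]}; |τ_Q| = 4.

Equivalence classes: [1=5], [2=4], [3].
Quotient map π: X → X/∼ sends 1 ↦ [1=5], 2 ↦ [2=4], 3 ↦ [3], 4 ↦ [2=4], 5 ↦ [1=5].
For each subset V ⊆ X/∼, compute π^{-1}(V) ⊆ X and check whether π^{-1}(V) ∈ τ. V is open in τ_Q iff π^{-1}(V) ∈ τ.
  V = {}: π^{-1}(V) = ∅ ∈ τ ✓.
  V = {[1=5]}: π^{-1}(V) = {1, 5} ∉ τ ✗.
  V = {[2=4]}: π^{-1}(V) = {2, 4} ∈ τ ✓.
  V = {[1=5], [2=4]}: π^{-1}(V) = {1, 2, 4, 5} ∈ τ ✓.
  V = {[3]}: π^{-1}(V) = {3} ∉ τ ✗.
  V = {[1=5], [3]}: π^{-1}(V) = {1, 3, 5} ∉ τ ✗.
  V = {[2=4], [3]}: π^{-1}(V) = {2, 3, 4} ∉ τ ✗.
  V = {[1=5], [2=4], [3]}: π^{-1}(V) = {1, 2, 3, 4, 5} ∈ τ ✓.
Open sets in the quotient: τ_Q = {{}, {[2=4]}, {[1=5], [2=4]}, {[1=5], [2=4], [3]}} (4 elements).
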